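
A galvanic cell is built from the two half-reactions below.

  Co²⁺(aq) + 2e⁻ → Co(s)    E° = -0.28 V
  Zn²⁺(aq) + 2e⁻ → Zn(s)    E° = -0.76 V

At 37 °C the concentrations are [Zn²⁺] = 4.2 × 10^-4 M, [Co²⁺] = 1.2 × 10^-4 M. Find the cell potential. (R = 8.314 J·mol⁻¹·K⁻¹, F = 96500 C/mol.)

0.463 V

The Co²⁺/Co couple has the higher reduction potential and acts as the cathode, so E°_cell = -0.28 − (-0.76) = 0.48 V.
Balancing electrons gives n = 2; the reaction quotient is Q = [Zn²⁺]/[Co²⁺] = 3.50.
E = E° − (RT/nF) ln Q = 0.48 − (8.314×310)/(2×96500) × (1.253) = 0.480 − 0.017 = 0.463 V.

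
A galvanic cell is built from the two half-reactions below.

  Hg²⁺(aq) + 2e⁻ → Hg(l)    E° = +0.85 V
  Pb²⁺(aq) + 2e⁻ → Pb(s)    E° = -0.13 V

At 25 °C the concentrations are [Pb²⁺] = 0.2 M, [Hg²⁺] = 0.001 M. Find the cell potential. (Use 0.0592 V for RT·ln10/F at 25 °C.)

0.912 V

The Hg²⁺/Hg couple has the higher reduction potential and acts as the cathode, so E°_cell = +0.85 − (-0.13) = 0.98 V.
Balancing electrons gives n = 2; the reaction quotient is Q = [Pb²⁺]/[Hg²⁺] = 200.
At 25 °C, E = E° − (0.0592/n) log Q = 0.98 − (0.0592/2)(2.301) = 0.980 − 0.068 = 0.912 V.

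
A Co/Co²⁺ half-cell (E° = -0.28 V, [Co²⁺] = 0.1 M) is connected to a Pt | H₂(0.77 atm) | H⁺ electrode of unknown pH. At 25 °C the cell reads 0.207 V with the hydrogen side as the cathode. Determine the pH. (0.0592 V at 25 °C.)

E°_cell = 0.28 V and n = 2.
log Q = n(E° − E)/0.0592 = 2×(0.28 − 0.207)/0.0592 = 2.466.
With Q = [Co²⁺]·P(H₂) / [H⁺]^2, solving for [H⁺] gives log[H⁺] = -1.790, so pH = 1.79.

pH = 1.79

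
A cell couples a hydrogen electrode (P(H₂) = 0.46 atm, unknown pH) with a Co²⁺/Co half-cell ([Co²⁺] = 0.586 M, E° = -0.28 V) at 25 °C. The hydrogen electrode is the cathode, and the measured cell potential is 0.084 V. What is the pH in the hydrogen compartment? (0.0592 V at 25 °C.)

pH = 3.60

E°_cell = 0.28 V and n = 2.
log Q = n(E° − E)/0.0592 = 2×(0.28 − 0.084)/0.0592 = 6.622.
With Q = [Co²⁺]·P(H₂) / [H⁺]^2, solving for [H⁺] gives log[H⁺] = -3.595, so pH = 3.60.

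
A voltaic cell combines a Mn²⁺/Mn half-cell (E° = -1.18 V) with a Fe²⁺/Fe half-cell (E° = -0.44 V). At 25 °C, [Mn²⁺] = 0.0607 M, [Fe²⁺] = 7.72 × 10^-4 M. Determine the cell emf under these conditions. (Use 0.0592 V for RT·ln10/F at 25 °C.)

The Fe²⁺/Fe couple has the higher reduction potential and acts as the cathode, so E°_cell = -0.44 − (-1.18) = 0.74 V.
Balancing electrons gives n = 2; the reaction quotient is Q = [Mn²⁺]/[Fe²⁺] = 78.6.
At 25 °C, E = E° − (0.0592/n) log Q = 0.74 − (0.0592/2)(1.896) = 0.740 − 0.056 = 0.684 V.

0.684 V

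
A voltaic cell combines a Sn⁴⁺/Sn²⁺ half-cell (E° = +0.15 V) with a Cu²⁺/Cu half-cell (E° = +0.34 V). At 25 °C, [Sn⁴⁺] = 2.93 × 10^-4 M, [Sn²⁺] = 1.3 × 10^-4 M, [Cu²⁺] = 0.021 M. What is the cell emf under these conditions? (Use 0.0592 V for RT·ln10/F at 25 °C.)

0.130 V

The Cu²⁺/Cu couple has the higher reduction potential and acts as the cathode, so E°_cell = +0.34 − (+0.15) = 0.19 V.
Balancing electrons gives n = 2; the reaction quotient is Q = [Sn⁴⁺]/([Sn²⁺]·[Cu²⁺]) = 107.
At 25 °C, E = E° − (0.0592/n) log Q = 0.19 − (0.0592/2)(2.031) = 0.190 − 0.060 = 0.130 V.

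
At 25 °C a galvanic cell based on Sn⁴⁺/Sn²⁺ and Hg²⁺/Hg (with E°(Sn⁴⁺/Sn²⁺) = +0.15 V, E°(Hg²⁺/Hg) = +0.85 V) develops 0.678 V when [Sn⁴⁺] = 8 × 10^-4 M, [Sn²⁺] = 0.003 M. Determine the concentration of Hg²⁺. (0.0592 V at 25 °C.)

From the Nernst equation, log Q = n(E° − E)/0.0592 = 2(0.70 − 0.678)/0.0592 = 0.743, so Q = 5.54.
With Q = [Sn⁴⁺]/([Sn²⁺]·[Hg²⁺]) and the known concentrations, [Hg²⁺] in the denominator gives [Hg²⁺] = 0.048 M.

0.048 M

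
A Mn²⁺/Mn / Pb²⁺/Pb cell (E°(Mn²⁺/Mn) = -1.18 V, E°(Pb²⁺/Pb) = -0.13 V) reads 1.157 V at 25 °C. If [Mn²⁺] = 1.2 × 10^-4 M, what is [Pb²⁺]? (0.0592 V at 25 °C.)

0.49 M

From the Nernst equation, log Q = n(E° − E)/0.0592 = 2(1.05 − 1.157)/0.0592 = -3.615, so Q = 2.43 × 10^-4.
With Q = [Mn²⁺]/[Pb²⁺] and the known concentrations, [Pb²⁺] in the denominator gives [Pb²⁺] = 0.49 M.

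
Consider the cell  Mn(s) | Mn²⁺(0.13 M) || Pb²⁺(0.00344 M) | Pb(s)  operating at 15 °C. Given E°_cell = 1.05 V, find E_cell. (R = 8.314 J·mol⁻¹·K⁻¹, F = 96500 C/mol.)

1.00 V

Balancing electrons gives n = 2; the reaction quotient is Q = [Mn²⁺]/[Pb²⁺] = 37.8.
E = E° − (RT/nF) ln Q = 1.05 − (8.314×288)/(2×96500) × (3.632) = 1.050 − 0.045 = 1.005 V.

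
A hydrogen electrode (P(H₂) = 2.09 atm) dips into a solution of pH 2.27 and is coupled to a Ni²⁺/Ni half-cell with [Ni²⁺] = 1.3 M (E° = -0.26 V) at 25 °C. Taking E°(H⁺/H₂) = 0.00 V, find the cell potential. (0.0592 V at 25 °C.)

0.11 V

The hydrogen couple is the cathode, so E°_cell = 0.26 V; n = 2.
[H⁺] = 10^(−2.27) = 0.0054 M, and Q = [Ni²⁺]·P(H₂) / [H⁺]^2 = 9.42 × 10^4.
E = E° − (0.0592/2) log Q = 0.26 − (0.0592/2)(4.974) = 0.113 V.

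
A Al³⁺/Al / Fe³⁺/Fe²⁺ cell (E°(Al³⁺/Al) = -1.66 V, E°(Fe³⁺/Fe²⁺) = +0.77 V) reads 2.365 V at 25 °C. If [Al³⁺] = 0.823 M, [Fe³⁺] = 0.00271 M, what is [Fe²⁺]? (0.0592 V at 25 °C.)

0.036 M

From the Nernst equation, log Q = n(E° − E)/0.0592 = 3(2.43 − 2.365)/0.0592 = 3.294, so Q = 1970.
With Q = [Al³⁺]·[Fe²⁺]^3/[Fe³⁺]^3 and the known concentrations, [Fe²⁺]^3 in the numerator gives [Fe²⁺] = 0.036 M.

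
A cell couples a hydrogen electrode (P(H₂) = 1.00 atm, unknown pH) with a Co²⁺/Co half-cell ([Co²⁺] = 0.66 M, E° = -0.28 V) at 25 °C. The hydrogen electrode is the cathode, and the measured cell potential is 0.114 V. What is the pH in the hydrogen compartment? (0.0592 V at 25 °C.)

pH = 2.89

E°_cell = 0.28 V and n = 2.
log Q = n(E° − E)/0.0592 = 2×(0.28 − 0.114)/0.0592 = 5.608.
With Q = [Co²⁺]·P(H₂) / [H⁺]^2, solving for [H⁺] gives log[H⁺] = -2.894, so pH = 2.89.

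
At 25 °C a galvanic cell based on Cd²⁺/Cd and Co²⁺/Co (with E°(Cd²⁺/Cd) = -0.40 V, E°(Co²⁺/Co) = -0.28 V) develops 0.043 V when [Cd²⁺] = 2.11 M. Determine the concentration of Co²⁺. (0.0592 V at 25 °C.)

0.0053 M

From the Nernst equation, log Q = n(E° − E)/0.0592 = 2(0.12 − 0.043)/0.0592 = 2.601, so Q = 399.
With Q = [Cd²⁺]/[Co²⁺] and the known concentrations, [Co²⁺] in the denominator gives [Co²⁺] = 0.0053 M.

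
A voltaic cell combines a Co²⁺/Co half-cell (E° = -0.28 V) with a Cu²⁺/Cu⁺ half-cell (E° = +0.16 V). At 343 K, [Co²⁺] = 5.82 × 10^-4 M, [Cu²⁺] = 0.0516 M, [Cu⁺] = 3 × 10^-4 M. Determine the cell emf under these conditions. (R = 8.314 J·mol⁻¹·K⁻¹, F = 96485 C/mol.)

The Cu²⁺/Cu⁺ couple has the higher reduction potential and acts as the cathode, so E°_cell = +0.16 − (-0.28) = 0.44 V.
Balancing electrons gives n = 2; the reaction quotient is Q = [Co²⁺]·[Cu⁺]^2/[Cu²⁺]^2 = 1.97 × 10^-8.
E = E° − (RT/nF) ln Q = 0.44 − (8.314×343)/(2×96485) × (-17.744) = 0.440 + 0.262 = 0.702 V.

0.702 V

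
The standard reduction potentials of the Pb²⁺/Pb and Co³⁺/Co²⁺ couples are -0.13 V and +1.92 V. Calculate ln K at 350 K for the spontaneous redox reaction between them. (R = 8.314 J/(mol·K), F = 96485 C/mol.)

E°_cell = +1.92 − (-0.13) = 2.05 V, with n = 2 electrons transferred.
At equilibrium E = 0, so the Nernst equation gives ln K = nFE°/RT = (2)(96485)(2.05)/((8.314)(350)) = 135.95.

ln K = 135.9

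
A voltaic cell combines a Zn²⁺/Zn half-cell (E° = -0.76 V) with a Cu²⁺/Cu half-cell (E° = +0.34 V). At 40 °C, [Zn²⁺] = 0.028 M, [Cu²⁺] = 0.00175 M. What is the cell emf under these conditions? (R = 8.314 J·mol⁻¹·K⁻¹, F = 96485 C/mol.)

The Cu²⁺/Cu couple has the higher reduction potential and acts as the cathode, so E°_cell = +0.34 − (-0.76) = 1.10 V.
Balancing electrons gives n = 2; the reaction quotient is Q = [Zn²⁺]/[Cu²⁺] = 16.0.
E = E° − (RT/nF) ln Q = 1.10 − (8.314×313)/(2×96485) × (2.773) = 1.100 − 0.037 = 1.063 V.

1.06 V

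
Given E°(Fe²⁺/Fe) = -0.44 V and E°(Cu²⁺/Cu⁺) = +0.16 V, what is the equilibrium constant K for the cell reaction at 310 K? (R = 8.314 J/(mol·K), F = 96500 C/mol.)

E°_cell = +0.16 − (-0.44) = 0.60 V, with n = 2 electrons transferred.
At equilibrium E = 0, so the Nernst equation gives ln K = nFE°/RT = (2)(96500)(0.60)/((8.314)(310)) = 44.93.
K = e^44.93 = 3.3 × 10^19.

3.3 × 10^19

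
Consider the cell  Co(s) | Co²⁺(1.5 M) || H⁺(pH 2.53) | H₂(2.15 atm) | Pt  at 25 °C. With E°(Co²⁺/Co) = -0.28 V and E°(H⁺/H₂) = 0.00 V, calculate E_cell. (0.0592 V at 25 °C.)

The hydrogen couple is the cathode, so E°_cell = 0.28 V; n = 2.
[H⁺] = 10^(−2.53) = 0.0030 M, and Q = [Co²⁺]·P(H₂) / [H⁺]^2 = 3.7 × 10^5.
E = E° − (0.0592/2) log Q = 0.28 − (0.0592/2)(5.569) = 0.115 V.

0.12 V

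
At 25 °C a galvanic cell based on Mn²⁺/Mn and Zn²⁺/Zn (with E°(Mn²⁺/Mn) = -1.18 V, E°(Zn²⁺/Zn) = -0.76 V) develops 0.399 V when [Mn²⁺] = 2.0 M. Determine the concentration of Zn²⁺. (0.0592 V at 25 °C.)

0.39 M

From the Nernst equation, log Q = n(E° − E)/0.0592 = 2(0.42 − 0.399)/0.0592 = 0.709, so Q = 5.12.
With Q = [Mn²⁺]/[Zn²⁺] and the known concentrations, [Zn²⁺] in the denominator gives [Zn²⁺] = 0.39 M.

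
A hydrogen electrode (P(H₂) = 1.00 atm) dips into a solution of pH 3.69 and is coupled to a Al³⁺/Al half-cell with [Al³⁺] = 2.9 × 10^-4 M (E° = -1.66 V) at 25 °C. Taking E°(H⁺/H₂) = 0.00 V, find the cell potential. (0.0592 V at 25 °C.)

The hydrogen couple is the cathode, so E°_cell = 1.66 V; n = 6.
[H⁺] = 10^(−3.69) = 2 × 10^-4 M, and Q = [Al³⁺]^2·P(H₂)^3 / [H⁺]^6 = 1.16 × 10^15.
E = E° − (0.0592/6) log Q = 1.66 − (0.0592/6)(15.065) = 1.511 V.

1.51 V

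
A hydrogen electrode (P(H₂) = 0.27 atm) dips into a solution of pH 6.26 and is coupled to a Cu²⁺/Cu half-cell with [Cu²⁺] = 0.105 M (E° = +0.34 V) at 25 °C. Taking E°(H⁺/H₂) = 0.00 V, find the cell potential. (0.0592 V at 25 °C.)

0.66 V

The Cu²⁺/Cu couple is the cathode, so E°_cell = 0.34 V; n = 2.
[H⁺] = 10^(−6.26) = 5.5 × 10^-7 M, and Q = [H⁺]^2 / ([Cu²⁺]·P(H₂)) = 1.07 × 10^-11.
E = E° − (0.0592/2) log Q = 0.34 − (0.0592/2)(-10.973) = 0.665 V.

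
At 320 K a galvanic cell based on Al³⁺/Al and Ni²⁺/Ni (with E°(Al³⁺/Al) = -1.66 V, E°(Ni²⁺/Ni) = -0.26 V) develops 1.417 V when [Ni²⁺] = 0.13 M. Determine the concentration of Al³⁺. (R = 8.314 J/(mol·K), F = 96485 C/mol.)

From the Nernst equation, ln Q = nF(E° − E)/RT = 6×96485×(1.40 − 1.417)/(8.314×320) = -3.699, so Q = 0.0247.
With Q = [Al³⁺]^2/[Ni²⁺]^3 and the known concentrations, [Al³⁺]^2 in the numerator gives [Al³⁺] = 0.0074 M.

0.0074 M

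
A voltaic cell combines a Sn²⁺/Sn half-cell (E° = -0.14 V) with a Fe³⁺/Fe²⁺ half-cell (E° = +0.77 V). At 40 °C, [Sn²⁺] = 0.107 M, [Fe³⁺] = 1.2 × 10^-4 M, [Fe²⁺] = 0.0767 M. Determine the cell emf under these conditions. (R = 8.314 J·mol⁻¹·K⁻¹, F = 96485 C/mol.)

The Fe³⁺/Fe²⁺ couple has the higher reduction potential and acts as the cathode, so E°_cell = +0.77 − (-0.14) = 0.91 V.
Balancing electrons gives n = 2; the reaction quotient is Q = [Sn²⁺]·[Fe²⁺]^2/[Fe³⁺]^2 = 4.37 × 10^4.
E = E° − (RT/nF) ln Q = 0.91 − (8.314×313)/(2×96485) × (10.685) = 0.910 − 0.144 = 0.766 V.

0.766 V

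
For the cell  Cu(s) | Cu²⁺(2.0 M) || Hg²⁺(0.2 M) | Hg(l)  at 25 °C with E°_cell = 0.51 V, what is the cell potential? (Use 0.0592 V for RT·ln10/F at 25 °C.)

Balancing electrons gives n = 2; the reaction quotient is Q = [Cu²⁺]/[Hg²⁺] = 10.0.
At 25 °C, E = E° − (0.0592/n) log Q = 0.51 − (0.0592/2)(1.000) = 0.510 − 0.030 = 0.480 V.

0.480 V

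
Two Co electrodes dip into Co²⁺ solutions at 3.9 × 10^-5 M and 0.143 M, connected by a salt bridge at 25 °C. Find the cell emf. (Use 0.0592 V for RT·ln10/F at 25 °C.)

0.11 V

Both half-cells are Co²⁺/Co, so E°_cell = 0. The concentrated side is the cathode; the cell reaction moves Co²⁺ from high to low concentration with n = 2.
Q = [Co²⁺]_dilute/[Co²⁺]_conc = 3.9 × 10^-5/0.143 = 2.73 × 10^-4.
E = 0 − (0.0592/2) log Q = −(0.0592/2)(-3.564) = 0.1055 V.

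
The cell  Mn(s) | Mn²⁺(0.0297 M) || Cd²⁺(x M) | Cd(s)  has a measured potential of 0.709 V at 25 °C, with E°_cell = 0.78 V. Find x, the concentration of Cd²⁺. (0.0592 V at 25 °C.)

1.2 × 10^-4 M

From the Nernst equation, log Q = n(E° − E)/0.0592 = 2(0.78 − 0.709)/0.0592 = 2.399, so Q = 250.
With Q = [Mn²⁺]/[Cd²⁺] and the known concentrations, [Cd²⁺] in the denominator gives [Cd²⁺] = 1.2 × 10^-4 M.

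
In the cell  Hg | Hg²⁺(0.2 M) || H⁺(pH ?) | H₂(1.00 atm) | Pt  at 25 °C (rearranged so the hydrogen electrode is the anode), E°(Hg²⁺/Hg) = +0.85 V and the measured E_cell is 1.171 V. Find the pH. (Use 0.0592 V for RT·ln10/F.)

pH = 5.77

E°_cell = 0.85 V and n = 2.
log Q = n(E° − E)/0.0592 = 2×(0.85 − 1.171)/0.0592 = -10.845.
With Q = [H⁺]^2 / ([Hg²⁺]·P(H₂)), solving for [H⁺] gives log[H⁺] = -5.772, so pH = 5.77.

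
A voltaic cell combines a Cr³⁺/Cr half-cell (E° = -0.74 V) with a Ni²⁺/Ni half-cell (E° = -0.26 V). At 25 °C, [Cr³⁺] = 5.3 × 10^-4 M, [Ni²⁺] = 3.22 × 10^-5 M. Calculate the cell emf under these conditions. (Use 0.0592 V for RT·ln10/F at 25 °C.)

The Ni²⁺/Ni couple has the higher reduction potential and acts as the cathode, so E°_cell = -0.26 − (-0.74) = 0.48 V.
Balancing electrons gives n = 6; the reaction quotient is Q = [Cr³⁺]^2/[Ni²⁺]^3 = 8.41 × 10^6.
At 25 °C, E = E° − (0.0592/n) log Q = 0.48 − (0.0592/6)(6.925) = 0.480 − 0.068 = 0.412 V.

0.412 V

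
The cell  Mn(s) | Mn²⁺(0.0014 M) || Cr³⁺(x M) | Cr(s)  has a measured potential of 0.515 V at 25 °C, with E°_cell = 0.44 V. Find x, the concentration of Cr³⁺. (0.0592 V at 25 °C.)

From the Nernst equation, log Q = n(E° − E)/0.0592 = 6(0.44 − 0.515)/0.0592 = -7.601, so Q = 2.5 × 10^-8.
With Q = [Mn²⁺]^3/[Cr³⁺]^2 and the known concentrations, [Cr³⁺]^2 in the denominator gives [Cr³⁺] = 0.33 M.

0.33 M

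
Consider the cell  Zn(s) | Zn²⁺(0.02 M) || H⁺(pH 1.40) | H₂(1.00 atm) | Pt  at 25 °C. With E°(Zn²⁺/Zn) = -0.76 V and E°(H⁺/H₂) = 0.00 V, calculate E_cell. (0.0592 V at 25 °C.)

The hydrogen couple is the cathode, so E°_cell = 0.76 V; n = 2.
[H⁺] = 10^(−1.40) = 0.040 M, and Q = [Zn²⁺]·P(H₂) / [H⁺]^2 = 12.6.
E = E° − (0.0592/2) log Q = 0.76 − (0.0592/2)(1.101) = 0.727 V.

0.73 V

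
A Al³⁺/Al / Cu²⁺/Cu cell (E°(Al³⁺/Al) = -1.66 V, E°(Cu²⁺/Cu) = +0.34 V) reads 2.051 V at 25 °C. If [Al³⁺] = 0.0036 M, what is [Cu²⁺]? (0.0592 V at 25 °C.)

1.2 M

From the Nernst equation, log Q = n(E° − E)/0.0592 = 6(2.00 − 2.051)/0.0592 = -5.169, so Q = 6.78 × 10^-6.
With Q = [Al³⁺]^2/[Cu²⁺]^3 and the known concentrations, [Cu²⁺]^3 in the denominator gives [Cu²⁺] = 1.2 M.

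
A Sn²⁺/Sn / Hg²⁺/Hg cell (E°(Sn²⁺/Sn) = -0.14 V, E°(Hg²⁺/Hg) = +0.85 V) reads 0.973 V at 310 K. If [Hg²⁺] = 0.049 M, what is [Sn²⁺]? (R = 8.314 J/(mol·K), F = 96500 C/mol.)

0.18 M

From the Nernst equation, ln Q = nF(E° − E)/RT = 2×96500×(0.99 − 0.973)/(8.314×310) = 1.273, so Q = 3.57.
With Q = [Sn²⁺]/[Hg²⁺] and the known concentrations, [Sn²⁺] in the numerator gives [Sn²⁺] = 0.18 M.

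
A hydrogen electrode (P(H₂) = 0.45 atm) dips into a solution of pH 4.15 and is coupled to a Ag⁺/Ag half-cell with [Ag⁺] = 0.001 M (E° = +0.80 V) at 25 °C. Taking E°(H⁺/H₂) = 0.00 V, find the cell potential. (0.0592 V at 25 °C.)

The Ag⁺/Ag couple is the cathode, so E°_cell = 0.80 V; n = 2.
[H⁺] = 10^(−4.15) = 7.1 × 10^-5 M, and Q = [H⁺]^2 / ([Ag⁺]^2·P(H₂)) = 0.0111.
E = E° − (0.0592/2) log Q = 0.80 − (0.0592/2)(-1.953) = 0.858 V.

0.86 V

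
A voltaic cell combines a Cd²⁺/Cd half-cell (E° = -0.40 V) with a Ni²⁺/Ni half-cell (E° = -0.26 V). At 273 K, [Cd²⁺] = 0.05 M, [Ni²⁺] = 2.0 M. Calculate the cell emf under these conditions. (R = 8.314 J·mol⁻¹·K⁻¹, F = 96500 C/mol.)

The Ni²⁺/Ni couple has the higher reduction potential and acts as the cathode, so E°_cell = -0.26 − (-0.40) = 0.14 V.
Balancing electrons gives n = 2; the reaction quotient is Q = [Cd²⁺]/[Ni²⁺] = 0.0250.
E = E° − (RT/nF) ln Q = 0.14 − (8.314×273)/(2×96500) × (-3.689) = 0.140 + 0.043 = 0.183 V.

0.183 V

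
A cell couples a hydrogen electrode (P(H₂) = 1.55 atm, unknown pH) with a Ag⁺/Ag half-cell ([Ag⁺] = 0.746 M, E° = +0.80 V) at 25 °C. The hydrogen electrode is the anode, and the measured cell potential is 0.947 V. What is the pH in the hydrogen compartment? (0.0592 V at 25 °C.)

pH = 2.52

E°_cell = 0.80 V and n = 2.
log Q = n(E° − E)/0.0592 = 2×(0.80 − 0.947)/0.0592 = -4.966.
With Q = [H⁺]^2 / ([Ag⁺]^2·P(H₂)), solving for [H⁺] gives log[H⁺] = -2.515, so pH = 2.52.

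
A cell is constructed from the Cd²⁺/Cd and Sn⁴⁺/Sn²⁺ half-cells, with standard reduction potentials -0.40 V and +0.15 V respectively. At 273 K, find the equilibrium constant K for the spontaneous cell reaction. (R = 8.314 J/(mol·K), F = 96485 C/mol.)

2 × 10^20

E°_cell = +0.15 − (-0.40) = 0.55 V, with n = 2 electrons transferred.
At equilibrium E = 0, so the Nernst equation gives ln K = nFE°/RT = (2)(96485)(0.55)/((8.314)(273)) = 46.76.
K = e^46.76 = 2 × 10^20.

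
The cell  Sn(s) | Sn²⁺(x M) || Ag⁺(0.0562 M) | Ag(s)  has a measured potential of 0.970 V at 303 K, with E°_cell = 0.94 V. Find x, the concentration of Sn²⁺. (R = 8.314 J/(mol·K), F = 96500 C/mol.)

3.2 × 10^-4 M

From the Nernst equation, ln Q = nF(E° − E)/RT = 2×96500×(0.94 − 0.970)/(8.314×303) = -2.298, so Q = 0.100.
With Q = [Sn²⁺]/[Ag⁺]^2 and the known concentrations, [Sn²⁺] in the numerator gives [Sn²⁺] = 3.2 × 10^-4 M.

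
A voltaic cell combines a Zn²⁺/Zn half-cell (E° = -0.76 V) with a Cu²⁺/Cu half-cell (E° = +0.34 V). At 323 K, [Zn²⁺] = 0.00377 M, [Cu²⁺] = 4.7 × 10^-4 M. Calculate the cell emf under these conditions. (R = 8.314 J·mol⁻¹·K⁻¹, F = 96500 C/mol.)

1.07 V

The Cu²⁺/Cu couple has the higher reduction potential and acts as the cathode, so E°_cell = +0.34 − (-0.76) = 1.10 V.
Balancing electrons gives n = 2; the reaction quotient is Q = [Zn²⁺]/[Cu²⁺] = 8.02.
E = E° − (RT/nF) ln Q = 1.10 − (8.314×323)/(2×96500) × (2.082) = 1.100 − 0.029 = 1.071 V.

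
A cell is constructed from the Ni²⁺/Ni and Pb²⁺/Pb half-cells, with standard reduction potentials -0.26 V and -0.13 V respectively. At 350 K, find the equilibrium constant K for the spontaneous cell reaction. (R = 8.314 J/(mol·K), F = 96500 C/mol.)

E°_cell = -0.13 − (-0.26) = 0.13 V, with n = 2 electrons transferred.
At equilibrium E = 0, so the Nernst equation gives ln K = nFE°/RT = (2)(96500)(0.13)/((8.314)(350)) = 8.62.
K = e^8.62 = 5600.

5600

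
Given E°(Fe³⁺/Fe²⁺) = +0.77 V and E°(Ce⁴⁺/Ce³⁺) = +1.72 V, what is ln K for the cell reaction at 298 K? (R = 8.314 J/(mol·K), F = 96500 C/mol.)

ln K = 37.0

E°_cell = +1.72 − (+0.77) = 0.95 V, with n = 1 electron transferred.
At equilibrium E = 0, so the Nernst equation gives ln K = nFE°/RT = (1)(96500)(0.95)/((8.314)(298)) = 37.00.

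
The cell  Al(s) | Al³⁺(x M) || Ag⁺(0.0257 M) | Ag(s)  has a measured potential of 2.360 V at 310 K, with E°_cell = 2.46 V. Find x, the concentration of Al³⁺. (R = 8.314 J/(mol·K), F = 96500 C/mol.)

1.3 M

From the Nernst equation, ln Q = nF(E° − E)/RT = 3×96500×(2.46 − 2.360)/(8.314×310) = 11.233, so Q = 7.55 × 10^4.
With Q = [Al³⁺]/[Ag⁺]^3 and the known concentrations, [Al³⁺] in the numerator gives [Al³⁺] = 1.3 M.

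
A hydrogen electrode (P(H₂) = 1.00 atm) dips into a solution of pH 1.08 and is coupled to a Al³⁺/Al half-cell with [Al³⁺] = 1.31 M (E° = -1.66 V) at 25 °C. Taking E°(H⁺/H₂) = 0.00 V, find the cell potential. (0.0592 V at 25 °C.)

1.59 V

The hydrogen couple is the cathode, so E°_cell = 1.66 V; n = 6.
[H⁺] = 10^(−1.08) = 0.083 M, and Q = [Al³⁺]^2·P(H₂)^3 / [H⁺]^6 = 5.18 × 10^6.
E = E° − (0.0592/6) log Q = 1.66 − (0.0592/6)(6.715) = 1.594 V.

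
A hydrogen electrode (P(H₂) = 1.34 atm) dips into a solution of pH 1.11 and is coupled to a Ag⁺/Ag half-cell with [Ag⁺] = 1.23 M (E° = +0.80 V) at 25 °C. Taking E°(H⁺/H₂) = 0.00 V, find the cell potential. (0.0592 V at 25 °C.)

The Ag⁺/Ag couple is the cathode, so E°_cell = 0.80 V; n = 2.
[H⁺] = 10^(−1.11) = 0.078 M, and Q = [H⁺]^2 / ([Ag⁺]^2·P(H₂)) = 0.00297.
E = E° − (0.0592/2) log Q = 0.80 − (0.0592/2)(-2.527) = 0.875 V.

0.87 V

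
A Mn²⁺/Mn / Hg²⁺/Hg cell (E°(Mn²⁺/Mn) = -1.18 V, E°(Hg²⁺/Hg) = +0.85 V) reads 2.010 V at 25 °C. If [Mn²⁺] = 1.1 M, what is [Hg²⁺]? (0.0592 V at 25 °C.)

0.23 M

From the Nernst equation, log Q = n(E° − E)/0.0592 = 2(2.03 − 2.010)/0.0592 = 0.676, so Q = 4.74.
With Q = [Mn²⁺]/[Hg²⁺] and the known concentrations, [Hg²⁺] in the denominator gives [Hg²⁺] = 0.23 M.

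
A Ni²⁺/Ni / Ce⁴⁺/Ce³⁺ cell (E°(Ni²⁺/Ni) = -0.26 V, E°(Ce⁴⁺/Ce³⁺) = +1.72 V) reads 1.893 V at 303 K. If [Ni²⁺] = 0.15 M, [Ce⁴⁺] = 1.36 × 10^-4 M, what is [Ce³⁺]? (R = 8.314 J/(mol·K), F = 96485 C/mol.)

0.0098 M

From the Nernst equation, ln Q = nF(E° − E)/RT = 2×96485×(1.98 − 1.893)/(8.314×303) = 6.664, so Q = 784.
With Q = [Ni²⁺]·[Ce³⁺]^2/[Ce⁴⁺]^2 and the known concentrations, [Ce³⁺]^2 in the numerator gives [Ce³⁺] = 0.0098 M.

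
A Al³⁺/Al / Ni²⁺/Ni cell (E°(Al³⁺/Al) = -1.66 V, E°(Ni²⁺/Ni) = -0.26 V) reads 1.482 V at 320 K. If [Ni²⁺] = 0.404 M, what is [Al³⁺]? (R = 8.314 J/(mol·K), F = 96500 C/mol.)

From the Nernst equation, ln Q = nF(E° − E)/RT = 6×96500×(1.40 − 1.482)/(8.314×320) = -17.846, so Q = 1.78 × 10^-8.
With Q = [Al³⁺]^2/[Ni²⁺]^3 and the known concentrations, [Al³⁺]^2 in the numerator gives [Al³⁺] = 3.4 × 10^-5 M.

3.4 × 10^-5 M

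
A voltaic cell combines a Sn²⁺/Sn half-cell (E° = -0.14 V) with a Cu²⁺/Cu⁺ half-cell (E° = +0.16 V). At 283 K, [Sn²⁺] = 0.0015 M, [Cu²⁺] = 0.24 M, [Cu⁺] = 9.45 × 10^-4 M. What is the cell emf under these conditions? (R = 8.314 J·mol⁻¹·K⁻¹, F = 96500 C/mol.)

0.514 V

The Cu²⁺/Cu⁺ couple has the higher reduction potential and acts as the cathode, so E°_cell = +0.16 − (-0.14) = 0.30 V.
Balancing electrons gives n = 2; the reaction quotient is Q = [Sn²⁺]·[Cu⁺]^2/[Cu²⁺]^2 = 2.33 × 10^-8.
E = E° − (RT/nF) ln Q = 0.30 − (8.314×283)/(2×96500) × (-17.577) = 0.300 + 0.214 = 0.514 V.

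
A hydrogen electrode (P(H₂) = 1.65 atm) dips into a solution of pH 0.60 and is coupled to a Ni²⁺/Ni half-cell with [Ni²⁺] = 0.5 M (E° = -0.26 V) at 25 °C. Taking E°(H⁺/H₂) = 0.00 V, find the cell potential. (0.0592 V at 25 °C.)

The hydrogen couple is the cathode, so E°_cell = 0.26 V; n = 2.
[H⁺] = 10^(−0.60) = 0.25 M, and Q = [Ni²⁺]·P(H₂) / [H⁺]^2 = 13.1.
E = E° − (0.0592/2) log Q = 0.26 − (0.0592/2)(1.116) = 0.227 V.

0.23 V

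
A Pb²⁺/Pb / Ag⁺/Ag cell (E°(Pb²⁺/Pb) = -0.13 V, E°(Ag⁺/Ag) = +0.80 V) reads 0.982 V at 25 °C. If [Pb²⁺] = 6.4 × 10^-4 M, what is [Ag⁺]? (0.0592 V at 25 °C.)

0.19 M

From the Nernst equation, log Q = n(E° − E)/0.0592 = 2(0.93 − 0.982)/0.0592 = -1.757, so Q = 0.0175.
With Q = [Pb²⁺]/[Ag⁺]^2 and the known concentrations, [Ag⁺]^2 in the denominator gives [Ag⁺] = 0.19 M.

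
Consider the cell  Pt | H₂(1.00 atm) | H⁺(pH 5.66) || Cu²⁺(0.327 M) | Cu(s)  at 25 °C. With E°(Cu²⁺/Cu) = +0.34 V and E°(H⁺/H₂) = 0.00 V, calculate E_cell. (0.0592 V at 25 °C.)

0.66 V

The Cu²⁺/Cu couple is the cathode, so E°_cell = 0.34 V; n = 2.
[H⁺] = 10^(−5.66) = 2.2 × 10^-6 M, and Q = [H⁺]^2 / ([Cu²⁺]·P(H₂)) = 1.46 × 10^-11.
E = E° − (0.0592/2) log Q = 0.34 − (0.0592/2)(-10.835) = 0.661 V.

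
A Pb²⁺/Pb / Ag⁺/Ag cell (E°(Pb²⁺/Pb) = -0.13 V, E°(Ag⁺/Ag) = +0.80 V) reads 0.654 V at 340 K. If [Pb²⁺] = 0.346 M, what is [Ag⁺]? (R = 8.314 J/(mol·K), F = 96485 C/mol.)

4.8 × 10^-5 M

From the Nernst equation, ln Q = nF(E° − E)/RT = 2×96485×(0.93 − 0.654)/(8.314×340) = 18.841, so Q = 1.52 × 10^8.
With Q = [Pb²⁺]/[Ag⁺]^2 and the known concentrations, [Ag⁺]^2 in the denominator gives [Ag⁺] = 4.8 × 10^-5 M.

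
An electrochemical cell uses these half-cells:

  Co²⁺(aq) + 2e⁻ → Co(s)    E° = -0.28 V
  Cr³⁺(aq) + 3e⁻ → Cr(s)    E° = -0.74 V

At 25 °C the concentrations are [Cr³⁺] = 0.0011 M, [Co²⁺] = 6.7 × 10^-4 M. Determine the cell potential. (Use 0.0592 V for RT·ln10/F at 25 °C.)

0.424 V

The Co²⁺/Co couple has the higher reduction potential and acts as the cathode, so E°_cell = -0.28 − (-0.74) = 0.46 V.
Balancing electrons gives n = 6; the reaction quotient is Q = [Cr³⁺]^2/[Co²⁺]^3 = 4020.
At 25 °C, E = E° − (0.0592/n) log Q = 0.46 − (0.0592/6)(3.605) = 0.460 − 0.036 = 0.424 V.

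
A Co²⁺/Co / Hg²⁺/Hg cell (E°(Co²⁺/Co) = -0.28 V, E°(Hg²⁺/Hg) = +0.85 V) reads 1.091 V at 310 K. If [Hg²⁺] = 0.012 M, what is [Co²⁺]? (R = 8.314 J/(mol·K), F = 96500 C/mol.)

0.22 M

From the Nernst equation, ln Q = nF(E° − E)/RT = 2×96500×(1.13 − 1.091)/(8.314×310) = 2.920, so Q = 18.5.
With Q = [Co²⁺]/[Hg²⁺] and the known concentrations, [Co²⁺] in the numerator gives [Co²⁺] = 0.22 M.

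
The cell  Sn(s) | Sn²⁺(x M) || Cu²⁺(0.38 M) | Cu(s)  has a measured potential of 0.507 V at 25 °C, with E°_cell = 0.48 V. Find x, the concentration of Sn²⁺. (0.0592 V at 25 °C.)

0.047 M

From the Nernst equation, log Q = n(E° − E)/0.0592 = 2(0.48 − 0.507)/0.0592 = -0.912, so Q = 0.122.
With Q = [Sn²⁺]/[Cu²⁺] and the known concentrations, [Sn²⁺] in the numerator gives [Sn²⁺] = 0.047 M.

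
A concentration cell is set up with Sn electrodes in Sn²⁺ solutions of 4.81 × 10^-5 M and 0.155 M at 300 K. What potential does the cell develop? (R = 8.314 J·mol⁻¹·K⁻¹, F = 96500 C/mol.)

Both half-cells are Sn²⁺/Sn, so E°_cell = 0. The concentrated side is the cathode; the cell reaction moves Sn²⁺ from high to low concentration with n = 2.
Q = [Sn²⁺]_dilute/[Sn²⁺]_conc = 4.81 × 10^-5/0.155 = 3.1 × 10^-4.
E = 0 − (RT/nF) ln Q = −((8.314×300)/(2×96500))(-8.078) = 0.1044 V.

0.10 V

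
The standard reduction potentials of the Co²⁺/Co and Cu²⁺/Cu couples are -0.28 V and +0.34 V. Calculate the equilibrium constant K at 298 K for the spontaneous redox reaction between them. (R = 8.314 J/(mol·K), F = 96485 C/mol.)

9.4 × 10^20

E°_cell = +0.34 − (-0.28) = 0.62 V, with n = 2 electrons transferred.
At equilibrium E = 0, so the Nernst equation gives ln K = nFE°/RT = (2)(96485)(0.62)/((8.314)(298)) = 48.29.
K = e^48.29 = 9.4 × 10^20.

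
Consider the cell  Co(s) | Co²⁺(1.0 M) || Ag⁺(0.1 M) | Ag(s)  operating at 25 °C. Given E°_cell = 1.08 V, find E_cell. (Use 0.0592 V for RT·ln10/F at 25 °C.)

Balancing electrons gives n = 2; the reaction quotient is Q = [Co²⁺]/[Ag⁺]^2 = 100.
At 25 °C, E = E° − (0.0592/n) log Q = 1.08 − (0.0592/2)(2.000) = 1.080 − 0.059 = 1.021 V.

1.02 V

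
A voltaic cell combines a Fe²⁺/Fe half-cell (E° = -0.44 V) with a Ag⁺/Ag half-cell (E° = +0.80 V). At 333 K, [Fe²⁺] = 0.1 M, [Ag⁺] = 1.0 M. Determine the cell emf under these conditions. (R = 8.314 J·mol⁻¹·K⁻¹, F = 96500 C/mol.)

The Ag⁺/Ag couple has the higher reduction potential and acts as the cathode, so E°_cell = +0.80 − (-0.44) = 1.24 V.
Balancing electrons gives n = 2; the reaction quotient is Q = [Fe²⁺]/[Ag⁺]^2 = 0.100.
E = E° − (RT/nF) ln Q = 1.24 − (8.314×333)/(2×96500) × (-2.303) = 1.240 + 0.033 = 1.273 V.

1.27 V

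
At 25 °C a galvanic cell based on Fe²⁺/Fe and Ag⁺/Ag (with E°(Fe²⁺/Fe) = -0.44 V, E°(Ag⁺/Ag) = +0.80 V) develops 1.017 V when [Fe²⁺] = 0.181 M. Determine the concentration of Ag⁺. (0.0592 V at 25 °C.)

7.3 × 10^-5 M

From the Nernst equation, log Q = n(E° − E)/0.0592 = 2(1.24 − 1.017)/0.0592 = 7.534, so Q = 3.42 × 10^7.
With Q = [Fe²⁺]/[Ag⁺]^2 and the known concentrations, [Ag⁺]^2 in the denominator gives [Ag⁺] = 7.3 × 10^-5 M.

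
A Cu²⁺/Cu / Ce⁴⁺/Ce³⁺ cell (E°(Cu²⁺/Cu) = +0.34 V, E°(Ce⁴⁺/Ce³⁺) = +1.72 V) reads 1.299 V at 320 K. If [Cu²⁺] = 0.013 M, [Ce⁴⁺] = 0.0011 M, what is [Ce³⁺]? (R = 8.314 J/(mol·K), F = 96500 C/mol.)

From the Nernst equation, ln Q = nF(E° − E)/RT = 2×96500×(1.38 − 1.299)/(8.314×320) = 5.876, so Q = 356.
With Q = [Cu²⁺]·[Ce³⁺]^2/[Ce⁴⁺]^2 and the known concentrations, [Ce³⁺]^2 in the numerator gives [Ce³⁺] = 0.18 M.

0.18 M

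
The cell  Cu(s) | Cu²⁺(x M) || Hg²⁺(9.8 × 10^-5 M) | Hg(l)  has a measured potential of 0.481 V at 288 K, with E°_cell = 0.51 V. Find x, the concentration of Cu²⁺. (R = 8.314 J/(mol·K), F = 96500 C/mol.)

From the Nernst equation, ln Q = nF(E° − E)/RT = 2×96500×(0.51 − 0.481)/(8.314×288) = 2.338, so Q = 10.4.
With Q = [Cu²⁺]/[Hg²⁺] and the known concentrations, [Cu²⁺] in the numerator gives [Cu²⁺] = 0.001 M.

0.001 M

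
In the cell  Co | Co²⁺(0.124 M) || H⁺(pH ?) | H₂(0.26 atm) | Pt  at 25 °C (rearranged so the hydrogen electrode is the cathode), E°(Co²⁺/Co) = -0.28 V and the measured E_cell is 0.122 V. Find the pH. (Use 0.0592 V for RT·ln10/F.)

E°_cell = 0.28 V and n = 2.
log Q = n(E° − E)/0.0592 = 2×(0.28 − 0.122)/0.0592 = 5.338.
With Q = [Co²⁺]·P(H₂) / [H⁺]^2, solving for [H⁺] gives log[H⁺] = -3.415, so pH = 3.41.

pH = 3.41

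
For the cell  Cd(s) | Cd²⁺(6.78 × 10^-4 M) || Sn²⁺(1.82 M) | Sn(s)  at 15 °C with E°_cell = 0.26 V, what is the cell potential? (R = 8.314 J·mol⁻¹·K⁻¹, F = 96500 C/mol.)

0.358 V

Balancing electrons gives n = 2; the reaction quotient is Q = [Cd²⁺]/[Sn²⁺] = 3.73 × 10^-4.
E = E° − (RT/nF) ln Q = 0.26 − (8.314×288)/(2×96500) × (-7.895) = 0.260 + 0.098 = 0.358 V.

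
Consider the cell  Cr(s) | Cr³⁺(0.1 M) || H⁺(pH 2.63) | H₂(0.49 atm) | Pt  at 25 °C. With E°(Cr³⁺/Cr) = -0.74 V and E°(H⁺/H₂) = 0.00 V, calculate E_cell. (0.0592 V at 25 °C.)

The hydrogen couple is the cathode, so E°_cell = 0.74 V; n = 6.
[H⁺] = 10^(−2.63) = 0.0023 M, and Q = [Cr³⁺]^2·P(H₂)^3 / [H⁺]^6 = 7.09 × 10^12.
E = E° − (0.0592/6) log Q = 0.74 − (0.0592/6)(12.851) = 0.613 V.

0.61 V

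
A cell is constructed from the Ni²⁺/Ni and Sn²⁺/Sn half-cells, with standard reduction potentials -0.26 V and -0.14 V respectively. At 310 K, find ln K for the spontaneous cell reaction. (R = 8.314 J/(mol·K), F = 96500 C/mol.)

ln K = 9.0

E°_cell = -0.14 − (-0.26) = 0.12 V, with n = 2 electrons transferred.
At equilibrium E = 0, so the Nernst equation gives ln K = nFE°/RT = (2)(96500)(0.12)/((8.314)(310)) = 8.99.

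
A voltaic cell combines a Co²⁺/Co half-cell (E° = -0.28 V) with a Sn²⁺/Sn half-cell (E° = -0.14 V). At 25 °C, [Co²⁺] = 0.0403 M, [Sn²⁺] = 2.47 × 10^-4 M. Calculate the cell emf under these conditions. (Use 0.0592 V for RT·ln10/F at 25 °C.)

The Sn²⁺/Sn couple has the higher reduction potential and acts as the cathode, so E°_cell = -0.14 − (-0.28) = 0.14 V.
Balancing electrons gives n = 2; the reaction quotient is Q = [Co²⁺]/[Sn²⁺] = 163.
At 25 °C, E = E° − (0.0592/n) log Q = 0.14 − (0.0592/2)(2.213) = 0.140 − 0.066 = 0.074 V.

0.074 V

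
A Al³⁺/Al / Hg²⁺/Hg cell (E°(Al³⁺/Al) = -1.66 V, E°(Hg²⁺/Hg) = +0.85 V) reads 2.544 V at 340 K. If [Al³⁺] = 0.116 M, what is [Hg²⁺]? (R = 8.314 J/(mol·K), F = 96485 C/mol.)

From the Nernst equation, ln Q = nF(E° − E)/RT = 6×96485×(2.51 − 2.544)/(8.314×340) = -6.963, so Q = 9.46 × 10^-4.
With Q = [Al³⁺]^2/[Hg²⁺]^3 and the known concentrations, [Hg²⁺]^3 in the denominator gives [Hg²⁺] = 2.4 M.

2.4 M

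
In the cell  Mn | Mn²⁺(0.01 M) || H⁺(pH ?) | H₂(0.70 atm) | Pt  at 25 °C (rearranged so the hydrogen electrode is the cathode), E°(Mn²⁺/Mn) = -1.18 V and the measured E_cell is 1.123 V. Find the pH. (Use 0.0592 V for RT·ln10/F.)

pH = 2.04

E°_cell = 1.18 V and n = 2.
log Q = n(E° − E)/0.0592 = 2×(1.18 − 1.123)/0.0592 = 1.926.
With Q = [Mn²⁺]·P(H₂) / [H⁺]^2, solving for [H⁺] gives log[H⁺] = -2.040, so pH = 2.04.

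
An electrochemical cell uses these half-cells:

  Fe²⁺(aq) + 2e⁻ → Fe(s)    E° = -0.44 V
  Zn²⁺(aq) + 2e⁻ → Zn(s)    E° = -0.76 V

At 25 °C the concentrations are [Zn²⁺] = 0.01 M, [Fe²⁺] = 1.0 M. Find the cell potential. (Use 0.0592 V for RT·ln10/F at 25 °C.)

The Fe²⁺/Fe couple has the higher reduction potential and acts as the cathode, so E°_cell = -0.44 − (-0.76) = 0.32 V.
Balancing electrons gives n = 2; the reaction quotient is Q = [Zn²⁺]/[Fe²⁺] = 0.0100.
At 25 °C, E = E° − (0.0592/n) log Q = 0.32 − (0.0592/2)(-2.000) = 0.320 + 0.059 = 0.379 V.

0.379 V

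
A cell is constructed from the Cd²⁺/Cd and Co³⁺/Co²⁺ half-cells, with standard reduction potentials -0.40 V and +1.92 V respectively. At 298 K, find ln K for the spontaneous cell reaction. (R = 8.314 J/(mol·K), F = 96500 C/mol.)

ln K = 180.7

E°_cell = +1.92 − (-0.40) = 2.32 V, with n = 2 electrons transferred.
At equilibrium E = 0, so the Nernst equation gives ln K = nFE°/RT = (2)(96500)(2.32)/((8.314)(298)) = 180.73.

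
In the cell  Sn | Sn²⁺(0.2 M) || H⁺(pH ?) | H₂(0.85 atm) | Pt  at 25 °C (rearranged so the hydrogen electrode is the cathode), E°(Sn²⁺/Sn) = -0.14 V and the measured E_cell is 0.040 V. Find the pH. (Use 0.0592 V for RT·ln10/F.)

E°_cell = 0.14 V and n = 2.
log Q = n(E° − E)/0.0592 = 2×(0.14 − 0.040)/0.0592 = 3.378.
With Q = [Sn²⁺]·P(H₂) / [H⁺]^2, solving for [H⁺] gives log[H⁺] = -2.074, so pH = 2.07.

pH = 2.07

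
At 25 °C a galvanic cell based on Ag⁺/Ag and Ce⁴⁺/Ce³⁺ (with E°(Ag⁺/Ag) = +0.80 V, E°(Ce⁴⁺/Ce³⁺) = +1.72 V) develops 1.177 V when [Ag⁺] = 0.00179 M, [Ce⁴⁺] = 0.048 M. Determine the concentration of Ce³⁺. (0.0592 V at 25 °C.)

0.0012 M

From the Nernst equation, log Q = n(E° − E)/0.0592 = 1(0.92 − 1.177)/0.0592 = -4.341, so Q = 4.56 × 10^-5.
With Q = [Ag⁺]·[Ce³⁺]/[Ce⁴⁺] and the known concentrations, [Ce³⁺] in the numerator gives [Ce³⁺] = 0.0012 M.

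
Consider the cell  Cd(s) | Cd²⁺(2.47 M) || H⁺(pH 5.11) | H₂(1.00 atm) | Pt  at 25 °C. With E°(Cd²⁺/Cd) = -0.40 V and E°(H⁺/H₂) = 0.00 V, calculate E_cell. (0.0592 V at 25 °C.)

The hydrogen couple is the cathode, so E°_cell = 0.40 V; n = 2.
[H⁺] = 10^(−5.11) = 7.8 × 10^-6 M, and Q = [Cd²⁺]·P(H₂) / [H⁺]^2 = 4.1 × 10^10.
E = E° − (0.0592/2) log Q = 0.40 − (0.0592/2)(10.613) = 0.086 V.

0.086 V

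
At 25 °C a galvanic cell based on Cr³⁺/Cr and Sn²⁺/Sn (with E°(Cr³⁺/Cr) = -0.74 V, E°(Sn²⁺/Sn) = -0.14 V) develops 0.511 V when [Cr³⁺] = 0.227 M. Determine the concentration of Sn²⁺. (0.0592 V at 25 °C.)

3.7 × 10^-4 M

From the Nernst equation, log Q = n(E° − E)/0.0592 = 6(0.60 − 0.511)/0.0592 = 9.020, so Q = 1.05 × 10^9.
With Q = [Cr³⁺]^2/[Sn²⁺]^3 and the known concentrations, [Sn²⁺]^3 in the denominator gives [Sn²⁺] = 3.7 × 10^-4 M.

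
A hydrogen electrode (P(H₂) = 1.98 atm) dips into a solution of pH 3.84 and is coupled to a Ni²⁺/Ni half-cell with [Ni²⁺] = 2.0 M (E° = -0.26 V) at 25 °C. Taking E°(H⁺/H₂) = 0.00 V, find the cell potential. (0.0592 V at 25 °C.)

The hydrogen couple is the cathode, so E°_cell = 0.26 V; n = 2.
[H⁺] = 10^(−3.84) = 1.4 × 10^-4 M, and Q = [Ni²⁺]·P(H₂) / [H⁺]^2 = 1.9 × 10^8.
E = E° − (0.0592/2) log Q = 0.26 − (0.0592/2)(8.278) = 0.015 V.

0.015 V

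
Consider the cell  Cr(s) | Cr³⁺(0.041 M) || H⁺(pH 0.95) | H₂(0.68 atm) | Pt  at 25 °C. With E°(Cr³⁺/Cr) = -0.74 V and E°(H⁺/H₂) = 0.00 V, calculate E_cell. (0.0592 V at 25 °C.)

0.72 V

The hydrogen couple is the cathode, so E°_cell = 0.74 V; n = 6.
[H⁺] = 10^(−0.95) = 0.11 M, and Q = [Cr³⁺]^2·P(H₂)^3 / [H⁺]^6 = 265.
E = E° − (0.0592/6) log Q = 0.74 − (0.0592/6)(2.423) = 0.716 V.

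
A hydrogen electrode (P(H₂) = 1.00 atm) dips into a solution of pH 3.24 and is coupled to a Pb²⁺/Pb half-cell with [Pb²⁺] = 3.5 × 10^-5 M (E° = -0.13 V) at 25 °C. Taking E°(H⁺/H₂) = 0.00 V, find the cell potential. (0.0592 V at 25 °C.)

The hydrogen couple is the cathode, so E°_cell = 0.13 V; n = 2.
[H⁺] = 10^(−3.24) = 5.8 × 10^-4 M, and Q = [Pb²⁺]·P(H₂) / [H⁺]^2 = 106.
E = E° − (0.0592/2) log Q = 0.13 − (0.0592/2)(2.024) = 0.070 V.

0.070 V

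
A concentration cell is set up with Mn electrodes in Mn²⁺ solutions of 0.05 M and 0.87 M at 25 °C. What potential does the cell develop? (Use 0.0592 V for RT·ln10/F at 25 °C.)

0.037 V

Both half-cells are Mn²⁺/Mn, so E°_cell = 0. The concentrated side is the cathode; the cell reaction moves Mn²⁺ from high to low concentration with n = 2.
Q = [Mn²⁺]_dilute/[Mn²⁺]_conc = 0.05/0.87 = 0.0575.
E = 0 − (0.0592/2) log Q = −(0.0592/2)(-1.241) = 0.0367 V.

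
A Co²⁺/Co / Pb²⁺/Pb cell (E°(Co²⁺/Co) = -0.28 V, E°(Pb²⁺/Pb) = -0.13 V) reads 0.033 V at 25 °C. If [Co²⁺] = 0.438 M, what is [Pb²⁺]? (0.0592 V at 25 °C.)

4.9 × 10^-5 M

From the Nernst equation, log Q = n(E° − E)/0.0592 = 2(0.15 − 0.033)/0.0592 = 3.953, so Q = 8970.
With Q = [Co²⁺]/[Pb²⁺] and the known concentrations, [Pb²⁺] in the denominator gives [Pb²⁺] = 4.9 × 10^-5 M.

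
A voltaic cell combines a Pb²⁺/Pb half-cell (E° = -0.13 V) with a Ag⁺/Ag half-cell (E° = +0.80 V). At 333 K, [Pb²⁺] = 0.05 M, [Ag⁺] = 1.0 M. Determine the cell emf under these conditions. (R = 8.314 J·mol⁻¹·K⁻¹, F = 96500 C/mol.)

The Ag⁺/Ag couple has the higher reduction potential and acts as the cathode, so E°_cell = +0.80 − (-0.13) = 0.93 V.
Balancing electrons gives n = 2; the reaction quotient is Q = [Pb²⁺]/[Ag⁺]^2 = 0.0500.
E = E° − (RT/nF) ln Q = 0.93 − (8.314×333)/(2×96500) × (-2.996) = 0.930 + 0.043 = 0.973 V.

0.973 V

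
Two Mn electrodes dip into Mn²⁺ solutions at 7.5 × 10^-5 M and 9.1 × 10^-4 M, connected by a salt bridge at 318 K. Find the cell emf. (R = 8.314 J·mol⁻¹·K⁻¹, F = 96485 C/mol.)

Both half-cells are Mn²⁺/Mn, so E°_cell = 0. The concentrated side is the cathode; the cell reaction moves Mn²⁺ from high to low concentration with n = 2.
Q = [Mn²⁺]_dilute/[Mn²⁺]_conc = 7.5 × 10^-5/9.1 × 10^-4 = 0.0824.
E = 0 − (RT/nF) ln Q = −((8.314×318)/(2×96485))(-2.496) = 0.0342 V.

0.034 V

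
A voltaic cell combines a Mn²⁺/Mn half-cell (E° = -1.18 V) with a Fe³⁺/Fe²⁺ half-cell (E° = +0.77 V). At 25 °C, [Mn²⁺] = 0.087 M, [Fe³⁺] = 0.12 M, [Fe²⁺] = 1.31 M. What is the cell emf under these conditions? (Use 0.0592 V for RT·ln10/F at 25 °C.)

The Fe³⁺/Fe²⁺ couple has the higher reduction potential and acts as the cathode, so E°_cell = +0.77 − (-1.18) = 1.95 V.
Balancing electrons gives n = 2; the reaction quotient is Q = [Mn²⁺]·[Fe²⁺]^2/[Fe³⁺]^2 = 10.4.
At 25 °C, E = E° − (0.0592/n) log Q = 1.95 − (0.0592/2)(1.016) = 1.950 − 0.030 = 1.920 V.

1.92 V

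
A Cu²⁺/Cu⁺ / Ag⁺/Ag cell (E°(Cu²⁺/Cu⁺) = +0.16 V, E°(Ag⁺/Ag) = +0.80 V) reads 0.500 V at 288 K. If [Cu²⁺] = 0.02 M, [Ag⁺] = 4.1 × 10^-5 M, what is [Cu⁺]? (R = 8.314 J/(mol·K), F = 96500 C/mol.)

From the Nernst equation, ln Q = nF(E° − E)/RT = 1×96500×(0.64 − 0.500)/(8.314×288) = 5.642, so Q = 282.
With Q = [Cu²⁺]/([Cu⁺]·[Ag⁺]) and the known concentrations, [Cu⁺] in the denominator gives [Cu⁺] = 1.7 M.

1.7 M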